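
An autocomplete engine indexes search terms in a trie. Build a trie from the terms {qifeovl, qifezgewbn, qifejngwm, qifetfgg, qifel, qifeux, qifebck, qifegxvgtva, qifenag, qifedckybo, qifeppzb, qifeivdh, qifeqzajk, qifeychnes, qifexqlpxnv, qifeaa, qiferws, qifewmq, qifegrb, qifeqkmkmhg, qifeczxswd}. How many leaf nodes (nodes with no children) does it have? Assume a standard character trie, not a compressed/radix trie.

21

A leaf is a node with no children — equivalently, the end of a word that is not a proper prefix of any other stored word.
Those words: "qifeaa", "qifebck", "qifeczxswd", "qifedckybo", "qifegrb", "qifegxvgtva", "qifeivdh", "qifejngwm", "qifel", "qifenag", "qifeovl", "qifeppzb", "qifeqkmkmhg", "qifeqzajk", "qiferws", "qifetfgg", "qifeux", "qifewmq", "qifexqlpxnv", "qifeychnes", "qifezgewbn"
Leaf count: 21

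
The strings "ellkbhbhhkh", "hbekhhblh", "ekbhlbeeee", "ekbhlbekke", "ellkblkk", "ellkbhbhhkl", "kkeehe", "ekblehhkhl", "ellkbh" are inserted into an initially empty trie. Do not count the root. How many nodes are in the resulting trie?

49

For each word, the new-node count is its length minus the longest prefix already in the trie:
  "ellkbhbhhkh" → 11 new (e, l, l, k, b, h, b, h, h, k, h)
  "hbekhhblh" → 9 new (h, b, e, k, h, h, b, l, h)
  "ekbhlbeeee" → prefix "e" already present; 9 new (k, b, h, l, b, e, e, e, e)
  "ekbhlbekke" → prefix "ekbhlbe" already present; 3 new (k, k, e)
  "ellkblkk" → prefix "ellkb" already present; 3 new (l, k, k)
  "ellkbhbhhkl" → prefix "ellkbhbhhk" already present; 1 new (l)
  "kkeehe" → 6 new (k, k, e, e, h, e)
  "ekblehhkhl" → prefix "ekb" already present; 7 new (l, e, h, h, k, h, l)
  "ellkbh" → prefix "ellkbh" already present; 0 new (none)
Total nodes = 11 + 9 + 9 + 3 + 3 + 1 + 6 + 7 + 0 = 49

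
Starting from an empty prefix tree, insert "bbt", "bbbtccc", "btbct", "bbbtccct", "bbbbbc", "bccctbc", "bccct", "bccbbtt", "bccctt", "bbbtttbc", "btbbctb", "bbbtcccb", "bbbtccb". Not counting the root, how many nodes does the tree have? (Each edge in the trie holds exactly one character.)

37

Count nodes per top-level branch (shared prefixes stored once):
  'b'-branch (bbbbbc, bbbtccb, bbbtccc, bbbtcccb, bbbtccct, bbbtttbc, bbt, bccbbtt, bccct, bccctbc, bccctt, btbbctb, btbct): 37 nodes
Sum: 37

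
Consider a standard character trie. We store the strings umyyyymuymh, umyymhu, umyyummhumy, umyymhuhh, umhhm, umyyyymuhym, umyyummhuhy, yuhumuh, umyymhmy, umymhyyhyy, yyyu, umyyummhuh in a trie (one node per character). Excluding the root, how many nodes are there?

Trace insertions, counting only characters that open a new branch:
  "umyyyymuymh" → 11 new (u, m, y, y, y, y, m, u, y, m, h)
  "umyymhu" → prefix "umyy" already present; 3 new (m, h, u)
  "umyyummhumy" → prefix "umyy" already present; 7 new (u, m, m, h, u, m, y)
  "umyymhuhh" → prefix "umyymhu" already present; 2 new (h, h)
  "umhhm" → prefix "um" already present; 3 new (h, h, m)
  "umyyyymuhym" → prefix "umyyyymu" already present; 3 new (h, y, m)
  "umyyummhuhy" → prefix "umyyummhu" already present; 2 new (h, y)
  "yuhumuh" → 7 new (y, u, h, u, m, u, h)
  "umyymhmy" → prefix "umyymh" already present; 2 new (m, y)
  "umymhyyhyy" → prefix "umy" already present; 7 new (m, h, y, y, h, y, y)
  "yyyu" → prefix "y" already present; 3 new (y, y, u)
  "umyyummhuh" → prefix "umyyummhuh" already present; 0 new (none)
Total nodes = 11 + 3 + 7 + 2 + 3 + 3 + 2 + 7 + 2 + 7 + 3 + 0 = 50

50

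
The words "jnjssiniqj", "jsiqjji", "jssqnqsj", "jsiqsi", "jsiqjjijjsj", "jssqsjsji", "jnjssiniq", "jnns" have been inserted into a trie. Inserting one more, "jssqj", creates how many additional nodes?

"jssq" is already a path in the trie; the remaining "j" must be added.
Each of the 1 remaining characters creates one node.

1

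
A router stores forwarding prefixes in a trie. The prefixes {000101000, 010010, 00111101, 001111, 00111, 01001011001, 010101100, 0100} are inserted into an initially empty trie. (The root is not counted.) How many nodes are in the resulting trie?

31

Trie structure (* marks end of a word):
(root)
└─ 0
   ├─ 0
   │  ├─ 0
   │  │  └─ 1
   │  │     └─ 0
   │  │        └─ 1
   │  │           └─ 0
   │  │              └─ 0
   │  │                 └─ 0 *
   │  └─ 1
   │     └─ 1
   │        └─ 1 *
   │           └─ 1 *
   │              └─ 0
   │                 └─ 1 *
   └─ 1
      └─ 0
         ├─ 0 *
         │  └─ 1
         │     └─ 0 *
         │        └─ 1
         │           └─ 1
         │              └─ 0
         │                 └─ 0
         │                    └─ 1 *
         └─ 1
            └─ 0
               └─ 1
                  └─ 1
                     └─ 0
                        └─ 0 *
Counting every labelled node above: 31.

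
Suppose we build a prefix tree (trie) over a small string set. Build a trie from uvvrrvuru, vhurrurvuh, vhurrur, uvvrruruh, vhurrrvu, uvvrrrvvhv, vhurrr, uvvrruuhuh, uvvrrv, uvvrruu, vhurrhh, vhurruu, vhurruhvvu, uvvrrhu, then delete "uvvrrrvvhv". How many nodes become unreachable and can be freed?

After clearing the end-marker at "uvvrrrvvhv", prune upward until reaching a node still needed by another word.
The suffix "rvvhv" (5 nodes) is used only by "uvvrrrvvhv"; the node for "uvvrr" still has the child "v", so pruning stops there.
Nodes removed: 5

5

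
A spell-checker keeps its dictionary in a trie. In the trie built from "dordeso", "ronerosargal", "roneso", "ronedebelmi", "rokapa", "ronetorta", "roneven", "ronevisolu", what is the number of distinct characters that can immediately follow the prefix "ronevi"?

1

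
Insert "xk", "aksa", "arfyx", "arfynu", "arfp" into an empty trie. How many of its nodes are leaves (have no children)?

A leaf is a node with no children — equivalently, the end of a word that is not a proper prefix of any other stored word.
Those words: "aksa", "arfp", "arfynu", "arfyx", "xk"
Leaf count: 5

5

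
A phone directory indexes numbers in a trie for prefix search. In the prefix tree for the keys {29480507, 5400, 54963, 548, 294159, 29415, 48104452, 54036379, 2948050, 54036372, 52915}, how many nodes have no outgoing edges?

9

Leaves are exactly the stored words that no other stored word extends.
Those words: "294159", "29480507", "48104452", "52915", "5400", "54036372", "54036379", "548", "54963"
Leaf count: 9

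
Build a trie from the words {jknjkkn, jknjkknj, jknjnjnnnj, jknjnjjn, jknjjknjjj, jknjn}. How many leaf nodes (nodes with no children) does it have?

A leaf is a node with no children — equivalently, the end of a word that is not a proper prefix of any other stored word.
Those words: "jknjjknjjj", "jknjkknj", "jknjnjjn", "jknjnjnnnj"
Leaf count: 4

4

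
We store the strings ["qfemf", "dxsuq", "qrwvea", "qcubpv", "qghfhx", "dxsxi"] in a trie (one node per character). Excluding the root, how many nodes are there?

Trie structure (* marks end of a word):
(root)
├─ d
│  └─ x
│     └─ s
│        ├─ u
│        │  └─ q *
│        └─ x
│           └─ i *
└─ q
   ├─ c
   │  └─ u
   │     └─ b
   │        └─ p
   │           └─ v *
   ├─ f
   │  └─ e
   │     └─ m
   │        └─ f *
   ├─ g
   │  └─ h
   │     └─ f
   │        └─ h
   │           └─ x *
   └─ r
      └─ w
         └─ v
            └─ e
               └─ a *
Counting every labelled node above: 27.

27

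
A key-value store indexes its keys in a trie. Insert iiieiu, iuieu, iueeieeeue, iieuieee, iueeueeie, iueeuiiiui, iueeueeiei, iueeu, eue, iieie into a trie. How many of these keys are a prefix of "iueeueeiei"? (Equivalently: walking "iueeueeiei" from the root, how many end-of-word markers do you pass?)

3

Check each prefix of "iueeueeiei" against the stored set — each match is an end-marker on the path.
Prefixes of the query that are stored words: "iueeu", "iueeueeie", "iueeueeiei"
Count: 3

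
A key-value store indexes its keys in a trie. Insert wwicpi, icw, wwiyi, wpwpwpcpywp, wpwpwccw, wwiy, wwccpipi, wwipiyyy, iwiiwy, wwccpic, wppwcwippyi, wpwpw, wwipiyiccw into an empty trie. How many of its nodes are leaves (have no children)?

11

Leaves are exactly the stored words that no other stored word extends.
Those words: "icw", "iwiiwy", "wppwcwippyi", "wpwpwccw", "wpwpwpcpywp", "wwccpic", "wwccpipi", "wwicpi", "wwipiyiccw", "wwipiyyy", "wwiyi"
Leaf count: 11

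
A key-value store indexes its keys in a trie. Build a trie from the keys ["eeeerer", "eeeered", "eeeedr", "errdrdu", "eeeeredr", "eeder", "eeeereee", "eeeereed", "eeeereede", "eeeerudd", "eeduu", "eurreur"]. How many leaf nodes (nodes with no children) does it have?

Leaves are exactly the stored words that no other stored word extends.
Those words: "eeder", "eeduu", "eeeedr", "eeeeredr", "eeeereede", "eeeereee", "eeeerer", "eeeerudd", "errdrdu", "eurreur"
Leaf count: 10

10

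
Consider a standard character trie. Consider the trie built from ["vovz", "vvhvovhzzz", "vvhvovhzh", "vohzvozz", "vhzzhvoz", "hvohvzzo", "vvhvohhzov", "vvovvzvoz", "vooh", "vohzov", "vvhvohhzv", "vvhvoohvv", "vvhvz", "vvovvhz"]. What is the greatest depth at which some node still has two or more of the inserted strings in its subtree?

The deepest shared node is where two words last agree before diverging.
e.g. "vvhvohhzov" and "vvhvohhzv" share the prefix "vvhvohhz" of length 8; no pair shares a longer one.
Longest shared-prefix length: 8

8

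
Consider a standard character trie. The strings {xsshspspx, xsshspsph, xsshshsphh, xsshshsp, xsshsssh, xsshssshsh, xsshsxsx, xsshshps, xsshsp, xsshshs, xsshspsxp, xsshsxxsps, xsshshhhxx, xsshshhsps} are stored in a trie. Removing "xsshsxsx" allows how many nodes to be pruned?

A node on "xsshsxsx"'s path can go only if nothing else ends at it or branches off below it.
The suffix "sx" (2 nodes) is used only by "xsshsxsx"; the node for "xsshsx" still has the child "x", so pruning stops there.
Nodes removed: 2

2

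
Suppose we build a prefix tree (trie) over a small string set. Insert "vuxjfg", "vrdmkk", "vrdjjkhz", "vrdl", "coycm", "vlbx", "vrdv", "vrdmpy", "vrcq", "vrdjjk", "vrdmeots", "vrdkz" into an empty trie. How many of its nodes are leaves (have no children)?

A leaf is a node with no children — equivalently, the end of a word that is not a proper prefix of any other stored word.
Those words: "coycm", "vlbx", "vrcq", "vrdjjkhz", "vrdkz", "vrdl", "vrdmeots", "vrdmkk", "vrdmpy", "vrdv", "vuxjfg"
Leaf count: 11

11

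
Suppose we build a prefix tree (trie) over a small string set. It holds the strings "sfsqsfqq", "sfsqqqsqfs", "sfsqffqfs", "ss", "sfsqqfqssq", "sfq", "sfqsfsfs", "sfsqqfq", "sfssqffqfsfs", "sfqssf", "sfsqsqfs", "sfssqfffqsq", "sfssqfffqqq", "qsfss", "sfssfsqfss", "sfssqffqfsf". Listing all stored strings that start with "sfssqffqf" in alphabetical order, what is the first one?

DFS of the "sfssqffqf" subtree visits, in order: "sfssqffqfsf", "sfssqffqfsfs"
Position 1: sfssqffqfsf

sfssqffqfsf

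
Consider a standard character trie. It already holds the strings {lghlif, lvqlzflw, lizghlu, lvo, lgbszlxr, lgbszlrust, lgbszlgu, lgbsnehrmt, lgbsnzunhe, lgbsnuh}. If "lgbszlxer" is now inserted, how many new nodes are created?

2

Walking "lgbszlxer" from the root, the first 7 characters ("lgbszlx") follow existing edges; "e" is the first miss.
So 9 − 7 = 2 new nodes.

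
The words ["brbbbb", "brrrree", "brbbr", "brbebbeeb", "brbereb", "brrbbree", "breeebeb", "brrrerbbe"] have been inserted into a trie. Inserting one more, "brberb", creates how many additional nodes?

1

The longest prefix of "brberb" already in the trie is "brber" (length 5).
So 6 − 5 = 1 new nodes.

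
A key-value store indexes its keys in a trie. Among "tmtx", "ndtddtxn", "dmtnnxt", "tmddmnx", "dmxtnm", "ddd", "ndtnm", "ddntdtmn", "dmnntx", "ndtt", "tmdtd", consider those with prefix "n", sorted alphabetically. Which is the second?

DFS of the "n" subtree visits, in order: "ndtddtxn", "ndtnm", "ndtt"
Position 2: ndtnm

ndtnm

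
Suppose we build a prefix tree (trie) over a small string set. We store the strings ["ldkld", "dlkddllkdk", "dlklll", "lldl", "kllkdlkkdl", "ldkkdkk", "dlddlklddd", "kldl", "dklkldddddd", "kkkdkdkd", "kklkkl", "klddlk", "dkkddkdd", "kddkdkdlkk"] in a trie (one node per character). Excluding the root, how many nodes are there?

For each word, the new-node count is its length minus the longest prefix already in the trie:
  "ldkld" → 5 new (l, d, k, l, d)
  "dlkddllkdk" → 10 new (d, l, k, d, d, l, l, k, d, k)
  "dlklll" → prefix "dlk" already present; 3 new (l, l, l)
  "lldl" → prefix "l" already present; 3 new (l, d, l)
  "kllkdlkkdl" → 10 new (k, l, l, k, d, l, k, k, d, l)
  "ldkkdkk" → prefix "ldk" already present; 4 new (k, d, k, k)
  "dlddlklddd" → prefix "dl" already present; 8 new (d, d, l, k, l, d, d, d)
  "kldl" → prefix "kl" already present; 2 new (d, l)
  "dklkldddddd" → prefix "d" already present; 10 new (k, l, k, l, d, d, d, d, d, d)
  "kkkdkdkd" → prefix "k" already present; 7 new (k, k, d, k, d, k, d)
  "kklkkl" → prefix "kk" already present; 4 new (l, k, k, l)
  "klddlk" → prefix "kld" already present; 3 new (d, l, k)
  "dkkddkdd" → prefix "dk" already present; 6 new (k, d, d, k, d, d)
  "kddkdkdlkk" → prefix "k" already present; 9 new (d, d, k, d, k, d, l, k, k)
Total nodes = 5 + 10 + 3 + 3 + 10 + 4 + 8 + 2 + 10 + 7 + 4 + 3 + 6 + 9 = 84

84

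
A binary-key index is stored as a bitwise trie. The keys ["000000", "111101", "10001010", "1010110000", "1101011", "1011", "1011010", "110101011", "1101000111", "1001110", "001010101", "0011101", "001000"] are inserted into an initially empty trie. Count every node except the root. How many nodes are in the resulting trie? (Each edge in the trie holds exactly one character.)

61

Count nodes per top-level branch (shared prefixes stored once):
  '0'-branch (000000, 001000, 001010101, 0011101): 19 nodes
  '1'-branch (10001010, 1001110, 1010110000, 1011, 1011010, 1101000111, 110101011, 1101011, 111101): 42 nodes
Sum: 61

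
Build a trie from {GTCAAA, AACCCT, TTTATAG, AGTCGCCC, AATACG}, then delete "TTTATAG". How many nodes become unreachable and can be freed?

After clearing the end-marker at "TTTATAG", prune upward until reaching a node still needed by another word.
No other word shares any prefix with "TTTATAG", so all 7 of its nodes go.
Nodes removed: 7

7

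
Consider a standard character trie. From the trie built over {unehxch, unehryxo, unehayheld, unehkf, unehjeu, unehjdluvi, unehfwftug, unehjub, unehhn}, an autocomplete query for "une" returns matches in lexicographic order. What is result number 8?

unehryxo

Words with prefix "une", in lexicographic order: "unehayheld", "unehfwftug", "unehhn", "unehjdluvi", "unehjeu", "unehjub", "unehkf", "unehryxo", "unehxch"
Position 8: unehryxo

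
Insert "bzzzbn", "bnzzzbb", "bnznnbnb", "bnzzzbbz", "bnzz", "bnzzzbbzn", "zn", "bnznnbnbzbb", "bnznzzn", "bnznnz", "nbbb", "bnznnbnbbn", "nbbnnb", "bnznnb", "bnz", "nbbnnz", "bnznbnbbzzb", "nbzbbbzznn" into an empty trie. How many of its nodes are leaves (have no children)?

12

A leaf is a node with no children — equivalently, the end of a word that is not a proper prefix of any other stored word.
Those words: "bnznbnbbzzb", "bnznnbnbbn", "bnznnbnbzbb", "bnznnz", "bnznzzn", "bnzzzbbzn", "bzzzbn", "nbbb", "nbbnnb", "nbbnnz", "nbzbbbzznn", "zn"
Leaf count: 12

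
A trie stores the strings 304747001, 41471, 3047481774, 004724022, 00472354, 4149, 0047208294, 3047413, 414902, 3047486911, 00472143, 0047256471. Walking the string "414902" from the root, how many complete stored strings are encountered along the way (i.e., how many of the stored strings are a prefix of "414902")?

Walk "414902" from the root; an end-of-word marker is hit whenever a stored word is a prefix of "414902".
Prefixes of the query that are stored words: "4149", "414902"
Count: 2

2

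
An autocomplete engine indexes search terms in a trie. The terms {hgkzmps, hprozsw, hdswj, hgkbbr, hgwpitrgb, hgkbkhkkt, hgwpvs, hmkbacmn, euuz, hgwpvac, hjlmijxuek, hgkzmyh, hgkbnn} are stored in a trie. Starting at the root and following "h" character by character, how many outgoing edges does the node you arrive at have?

Follow the path "h" to its node, then look at its outgoing edges.
Distinct next characters after "h": d, g, j, m, p.
That node has 5 child edges.

5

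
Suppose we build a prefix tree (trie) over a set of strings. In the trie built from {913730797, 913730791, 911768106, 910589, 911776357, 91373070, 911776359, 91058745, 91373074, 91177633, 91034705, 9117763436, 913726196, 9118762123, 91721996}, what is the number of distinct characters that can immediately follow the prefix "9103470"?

1

Walk "9103470" from the root, arriving at one node.
Characters that immediately follow "9103470" among the stored strings: {5}.
That node has 1 child edge.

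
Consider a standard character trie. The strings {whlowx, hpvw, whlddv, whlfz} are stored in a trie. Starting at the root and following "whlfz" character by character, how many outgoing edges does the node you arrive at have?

0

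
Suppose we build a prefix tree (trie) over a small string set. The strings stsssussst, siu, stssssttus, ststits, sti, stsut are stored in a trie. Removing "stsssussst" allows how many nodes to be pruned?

Walk "stsssussst" from the leaf back toward the root, removing each node that no remaining word uses.
The suffix "ussst" (5 nodes) is used only by "stsssussst"; the node for "stsss" still has the child "s", so pruning stops there.
Nodes removed: 5

5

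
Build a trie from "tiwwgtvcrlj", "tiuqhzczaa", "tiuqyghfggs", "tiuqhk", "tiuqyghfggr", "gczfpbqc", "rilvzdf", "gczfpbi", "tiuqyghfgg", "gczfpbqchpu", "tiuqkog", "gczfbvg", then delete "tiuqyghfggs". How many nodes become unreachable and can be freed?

1

A node on "tiuqyghfggs"'s path can go only if nothing else ends at it or branches off below it.
The suffix "s" (1 node) is used only by "tiuqyghfggs"; the node for "tiuqyghfgg" still has the child "r", so pruning stops there.
Nodes removed: 1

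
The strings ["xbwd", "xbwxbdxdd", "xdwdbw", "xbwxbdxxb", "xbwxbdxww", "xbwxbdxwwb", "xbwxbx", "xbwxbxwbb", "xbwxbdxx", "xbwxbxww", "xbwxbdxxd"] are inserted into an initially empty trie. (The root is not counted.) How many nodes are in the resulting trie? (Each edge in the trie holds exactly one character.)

26

Trace insertions, counting only characters that open a new branch:
  "xbwd" → 4 new (x, b, w, d)
  "xbwxbdxdd" → prefix "xbw" already present; 6 new (x, b, d, x, d, d)
  "xdwdbw" → prefix "x" already present; 5 new (d, w, d, b, w)
  "xbwxbdxxb" → prefix "xbwxbdx" already present; 2 new (x, b)
  "xbwxbdxww" → prefix "xbwxbdx" already present; 2 new (w, w)
  "xbwxbdxwwb" → prefix "xbwxbdxww" already present; 1 new (b)
  "xbwxbx" → prefix "xbwxb" already present; 1 new (x)
  "xbwxbxwbb" → prefix "xbwxbx" already present; 3 new (w, b, b)
  "xbwxbdxx" → prefix "xbwxbdxx" already present; 0 new (none)
  "xbwxbxww" → prefix "xbwxbxw" already present; 1 new (w)
  "xbwxbdxxd" → prefix "xbwxbdxx" already present; 1 new (d)
Total nodes = 4 + 6 + 5 + 2 + 2 + 1 + 1 + 3 + 0 + 1 + 1 = 26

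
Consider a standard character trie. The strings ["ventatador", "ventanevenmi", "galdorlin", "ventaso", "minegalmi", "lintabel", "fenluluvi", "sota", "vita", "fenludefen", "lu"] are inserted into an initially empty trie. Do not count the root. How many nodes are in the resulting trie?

67

For each word, the new-node count is its length minus the longest prefix already in the trie:
  "ventatador" → 10 new (v, e, n, t, a, t, a, d, o, r)
  "ventanevenmi" → prefix "venta" already present; 7 new (n, e, v, e, n, m, i)
  "galdorlin" → 9 new (g, a, l, d, o, r, l, i, n)
  "ventaso" → prefix "venta" already present; 2 new (s, o)
  "minegalmi" → 9 new (m, i, n, e, g, a, l, m, i)
  "lintabel" → 8 new (l, i, n, t, a, b, e, l)
  "fenluluvi" → 9 new (f, e, n, l, u, l, u, v, i)
  "sota" → 4 new (s, o, t, a)
  "vita" → prefix "v" already present; 3 new (i, t, a)
  "fenludefen" → prefix "fenlu" already present; 5 new (d, e, f, e, n)
  "lu" → prefix "l" already present; 1 new (u)
Total nodes = 10 + 7 + 9 + 2 + 9 + 8 + 9 + 4 + 3 + 5 + 1 = 67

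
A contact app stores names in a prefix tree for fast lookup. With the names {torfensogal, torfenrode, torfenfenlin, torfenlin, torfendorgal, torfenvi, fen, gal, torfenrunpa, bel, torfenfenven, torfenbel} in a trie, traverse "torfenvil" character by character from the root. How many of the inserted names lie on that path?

Walk "torfenvil" from the root; an end-of-word marker is hit whenever a stored word is a prefix of "torfenvil".
Prefixes of the query that are stored words: "torfenvi"
Count: 1

1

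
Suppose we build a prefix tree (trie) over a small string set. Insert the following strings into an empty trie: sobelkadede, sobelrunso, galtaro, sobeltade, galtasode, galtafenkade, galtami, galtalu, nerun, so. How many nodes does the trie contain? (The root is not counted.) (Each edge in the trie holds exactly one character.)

Trace insertions, counting only characters that open a new branch:
  "sobelkadede" → 11 new (s, o, b, e, l, k, a, d, e, d, e)
  "sobelrunso" → prefix "sobel" already present; 5 new (r, u, n, s, o)
  "galtaro" → 7 new (g, a, l, t, a, r, o)
  "sobeltade" → prefix "sobel" already present; 4 new (t, a, d, e)
  "galtasode" → prefix "galta" already present; 4 new (s, o, d, e)
  "galtafenkade" → prefix "galta" already present; 7 new (f, e, n, k, a, d, e)
  "galtami" → prefix "galta" already present; 2 new (m, i)
  "galtalu" → prefix "galta" already present; 2 new (l, u)
  "nerun" → 5 new (n, e, r, u, n)
  "so" → prefix "so" already present; 0 new (none)
Total nodes = 11 + 5 + 7 + 4 + 4 + 7 + 2 + 2 + 5 + 0 = 47

47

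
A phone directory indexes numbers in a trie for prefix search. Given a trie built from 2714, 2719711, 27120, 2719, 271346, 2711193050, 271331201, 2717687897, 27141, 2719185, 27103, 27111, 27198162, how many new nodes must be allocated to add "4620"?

"4620" shares no prefix with any stored word, so all 4 characters open new nodes.
4 − 0 = 4 new nodes.

4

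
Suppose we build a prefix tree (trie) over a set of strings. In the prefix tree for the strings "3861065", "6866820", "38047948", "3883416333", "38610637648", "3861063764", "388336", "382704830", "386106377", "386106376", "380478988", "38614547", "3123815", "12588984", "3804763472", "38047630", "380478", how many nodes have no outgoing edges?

14

Leaves are exactly the stored words that no other stored word extends.
Those words: "12588984", "3123815", "38047630", "3804763472", "380478988", "38047948", "382704830", "38610637648", "386106377", "3861065", "38614547", "388336", "3883416333", "6866820"
Leaf count: 14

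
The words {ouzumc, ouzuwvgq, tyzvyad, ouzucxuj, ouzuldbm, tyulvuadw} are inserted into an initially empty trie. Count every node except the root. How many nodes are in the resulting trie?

32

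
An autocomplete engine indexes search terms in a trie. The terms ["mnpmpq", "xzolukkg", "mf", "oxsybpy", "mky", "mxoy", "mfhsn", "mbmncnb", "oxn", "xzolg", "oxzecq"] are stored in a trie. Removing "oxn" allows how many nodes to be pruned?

1

A node on "oxn"'s path can go only if nothing else ends at it or branches off below it.
The suffix "n" (1 node) is used only by "oxn"; the node for "ox" still has the child "s", so pruning stops there.
Nodes removed: 1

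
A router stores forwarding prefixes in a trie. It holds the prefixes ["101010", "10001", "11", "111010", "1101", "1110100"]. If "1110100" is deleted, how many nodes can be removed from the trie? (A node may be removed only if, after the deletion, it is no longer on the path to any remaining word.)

1

A node on "1110100"'s path can go only if nothing else ends at it or branches off below it.
The suffix "0" (1 node) is used only by "1110100"; "111010" is itself a stored word, so pruning stops there.
Nodes removed: 1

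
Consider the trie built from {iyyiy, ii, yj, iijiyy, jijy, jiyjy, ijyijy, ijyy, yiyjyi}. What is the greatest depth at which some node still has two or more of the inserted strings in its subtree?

Look for the deepest trie node that still has at least two words in its subtree.
"ijyijy" and "ijyy" agree on "ijy" (3 characters) before diverging; nothing deeper is shared.
Longest shared-prefix length: 3

3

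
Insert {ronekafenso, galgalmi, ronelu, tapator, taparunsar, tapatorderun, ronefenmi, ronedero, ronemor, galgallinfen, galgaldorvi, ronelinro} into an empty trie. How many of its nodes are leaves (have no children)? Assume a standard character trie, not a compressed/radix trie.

A leaf is a node with no children — equivalently, the end of a word that is not a proper prefix of any other stored word.
Those words: "galgaldorvi", "galgallinfen", "galgalmi", "ronedero", "ronefenmi", "ronekafenso", "ronelinro", "ronelu", "ronemor", "taparunsar", "tapatorderun"
Leaf count: 11

11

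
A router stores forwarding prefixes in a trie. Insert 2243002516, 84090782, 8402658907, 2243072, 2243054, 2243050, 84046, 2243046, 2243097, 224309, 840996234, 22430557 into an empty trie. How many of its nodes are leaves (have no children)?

Leaves are exactly the stored words that no other stored word extends.
Those words: "2243002516", "2243046", "2243050", "2243054", "22430557", "2243072", "2243097", "8402658907", "84046", "84090782", "840996234"
Leaf count: 11

11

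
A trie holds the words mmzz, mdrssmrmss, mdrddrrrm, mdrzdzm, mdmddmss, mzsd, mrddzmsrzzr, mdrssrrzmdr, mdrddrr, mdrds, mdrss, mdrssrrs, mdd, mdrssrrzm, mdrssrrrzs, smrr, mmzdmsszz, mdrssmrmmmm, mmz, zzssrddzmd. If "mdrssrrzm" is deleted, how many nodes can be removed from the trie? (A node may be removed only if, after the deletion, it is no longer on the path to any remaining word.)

0

A node on "mdrssrrzm"'s path can go only if nothing else ends at it or branches off below it.
Every node on "mdrssrrzm" is still needed (e.g. by "mdrssrrzmdr"), so nothing is freed.
Nodes removed: 0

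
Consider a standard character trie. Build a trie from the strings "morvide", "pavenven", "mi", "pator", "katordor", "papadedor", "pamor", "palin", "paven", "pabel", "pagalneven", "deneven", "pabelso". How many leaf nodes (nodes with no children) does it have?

Leaves are exactly the stored words that no other stored word extends.
Those words: "deneven", "katordor", "mi", "morvide", "pabelso", "pagalneven", "palin", "pamor", "papadedor", "pator", "pavenven"
Leaf count: 11

11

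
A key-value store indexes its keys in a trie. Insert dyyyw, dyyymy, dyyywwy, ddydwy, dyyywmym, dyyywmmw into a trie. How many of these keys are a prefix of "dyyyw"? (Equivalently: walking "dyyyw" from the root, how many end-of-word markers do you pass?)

1

Check each prefix of "dyyyw" against the stored set — each match is an end-marker on the path.
Prefixes of the query that are stored words: "dyyyw"
Count: 1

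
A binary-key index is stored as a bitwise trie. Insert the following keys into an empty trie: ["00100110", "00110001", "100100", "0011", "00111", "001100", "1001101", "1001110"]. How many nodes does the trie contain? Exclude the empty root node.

Count nodes per top-level branch (shared prefixes stored once):
  '0'-branch (00100110, 0011, 001100, 00110001, 00111): 14 nodes
  '1'-branch (100100, 1001101, 1001110): 11 nodes
Sum: 25

25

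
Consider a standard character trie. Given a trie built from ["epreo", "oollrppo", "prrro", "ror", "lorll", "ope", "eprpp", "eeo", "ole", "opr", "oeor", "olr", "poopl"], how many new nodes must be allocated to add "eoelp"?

4

Walking "eoelp" from the root, the first 1 characters ("e") follow existing edges; "o" is the first miss.
Each of the 4 remaining characters creates one node.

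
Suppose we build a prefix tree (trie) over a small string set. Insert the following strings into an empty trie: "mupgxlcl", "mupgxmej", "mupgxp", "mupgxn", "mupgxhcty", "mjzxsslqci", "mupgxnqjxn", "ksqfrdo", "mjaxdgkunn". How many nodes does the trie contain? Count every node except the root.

Count nodes per top-level branch (shared prefixes stored once):
  'k'-branch (ksqfrdo): 7 nodes
  'm'-branch (mjaxdgkunn, mjzxsslqci, mupgxhcty, mupgxlcl, mupgxmej, mupgxn, mupgxnqjxn, mupgxp): 38 nodes
Sum: 45

45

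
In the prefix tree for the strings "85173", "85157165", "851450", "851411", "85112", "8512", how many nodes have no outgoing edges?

Leaves are exactly the stored words that no other stored word extends.
Those words: "85112", "8512", "851411", "851450", "85157165", "85173"
Leaf count: 6

6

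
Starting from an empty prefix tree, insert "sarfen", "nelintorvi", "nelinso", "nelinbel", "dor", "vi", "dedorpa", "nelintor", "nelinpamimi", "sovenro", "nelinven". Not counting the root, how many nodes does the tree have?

Insert word by word; a character creates a node only if that edge doesn't already exist:
  "sarfen" → 6 new (s, a, r, f, e, n)
  "nelintorvi" → 10 new (n, e, l, i, n, t, o, r, v, i)
  "nelinso" → prefix "nelin" already present; 2 new (s, o)
  "nelinbel" → prefix "nelin" already present; 3 new (b, e, l)
  "dor" → 3 new (d, o, r)
  "vi" → 2 new (v, i)
  "dedorpa" → prefix "d" already present; 6 new (e, d, o, r, p, a)
  "nelintor" → prefix "nelintor" already present; 0 new (none)
  "nelinpamimi" → prefix "nelin" already present; 6 new (p, a, m, i, m, i)
  "sovenro" → prefix "s" already present; 6 new (o, v, e, n, r, o)
  "nelinven" → prefix "nelin" already present; 3 new (v, e, n)
Total nodes = 6 + 10 + 2 + 3 + 3 + 2 + 6 + 0 + 6 + 6 + 3 = 47

47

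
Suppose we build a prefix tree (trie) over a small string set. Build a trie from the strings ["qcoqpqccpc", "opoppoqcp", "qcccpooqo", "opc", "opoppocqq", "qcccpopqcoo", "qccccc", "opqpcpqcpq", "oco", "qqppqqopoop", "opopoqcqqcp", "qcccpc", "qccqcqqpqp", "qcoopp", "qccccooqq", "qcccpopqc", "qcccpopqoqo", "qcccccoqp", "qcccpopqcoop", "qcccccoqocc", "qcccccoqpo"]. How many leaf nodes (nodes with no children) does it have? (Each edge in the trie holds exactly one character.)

A leaf is a node with no children — equivalently, the end of a word that is not a proper prefix of any other stored word.
Those words: "oco", "opc", "opopoqcqqcp", "opoppocqq", "opoppoqcp", "opqpcpqcpq", "qcccccoqocc", "qcccccoqpo", "qccccooqq", "qcccpc", "qcccpooqo", "qcccpopqcoop", "qcccpopqoqo", "qccqcqqpqp", "qcoopp", "qcoqpqccpc", "qqppqqopoop"
Leaf count: 17

17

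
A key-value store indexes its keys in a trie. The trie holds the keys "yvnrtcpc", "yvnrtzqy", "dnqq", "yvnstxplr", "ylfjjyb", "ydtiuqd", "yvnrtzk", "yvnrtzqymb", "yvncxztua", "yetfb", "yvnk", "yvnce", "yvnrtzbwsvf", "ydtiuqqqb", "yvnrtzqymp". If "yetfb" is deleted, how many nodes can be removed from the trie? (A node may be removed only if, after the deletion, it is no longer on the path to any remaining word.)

Walk "yetfb" from the leaf back toward the root, removing each node that no remaining word uses.
The suffix "etfb" (4 nodes) is used only by "yetfb"; the node for "y" still has the child "v", so pruning stops there.
Nodes removed: 4

4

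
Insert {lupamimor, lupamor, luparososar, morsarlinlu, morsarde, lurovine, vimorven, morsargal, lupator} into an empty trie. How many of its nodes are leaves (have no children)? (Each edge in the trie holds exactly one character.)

9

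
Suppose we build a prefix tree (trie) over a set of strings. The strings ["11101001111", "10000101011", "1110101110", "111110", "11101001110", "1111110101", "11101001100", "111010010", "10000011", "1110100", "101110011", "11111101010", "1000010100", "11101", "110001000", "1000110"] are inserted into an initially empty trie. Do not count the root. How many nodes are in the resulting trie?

Trace insertions, counting only characters that open a new branch:
  "11101001111" → 11 new (1, 1, 1, 0, 1, 0, 0, 1, 1, 1, 1)
  "10000101011" → prefix "1" already present; 10 new (0, 0, 0, 0, 1, 0, 1, 0, 1, 1)
  "1110101110" → prefix "111010" already present; 4 new (1, 1, 1, 0)
  "111110" → prefix "111" already present; 3 new (1, 1, 0)
  "11101001110" → prefix "1110100111" already present; 1 new (0)
  "1111110101" → prefix "11111" already present; 5 new (1, 0, 1, 0, 1)
  "11101001100" → prefix "111010011" already present; 2 new (0, 0)
  "111010010" → prefix "11101001" already present; 1 new (0)
  "10000011" → prefix "10000" already present; 3 new (0, 1, 1)
  "1110100" → prefix "1110100" already present; 0 new (none)
  "101110011" → prefix "10" already present; 7 new (1, 1, 1, 0, 0, 1, 1)
  "11111101010" → prefix "1111110101" already present; 1 new (0)
  "1000010100" → prefix "100001010" already present; 1 new (0)
  "11101" → prefix "11101" already present; 0 new (none)
  "110001000" → prefix "11" already present; 7 new (0, 0, 0, 1, 0, 0, 0)
  "1000110" → prefix "1000" already present; 3 new (1, 1, 0)
Total nodes = 11 + 10 + 4 + 3 + 1 + 5 + 2 + 1 + 3 + 0 + 7 + 1 + 1 + 0 + 7 + 3 = 59

59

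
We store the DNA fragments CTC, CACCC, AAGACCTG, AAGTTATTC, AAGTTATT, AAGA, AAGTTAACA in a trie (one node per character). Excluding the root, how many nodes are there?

For each word, the new-node count is its length minus the longest prefix already in the trie:
  "CTC" → 3 new (C, T, C)
  "CACCC" → prefix "C" already present; 4 new (A, C, C, C)
  "AAGACCTG" → 8 new (A, A, G, A, C, C, T, G)
  "AAGTTATTC" → prefix "AAG" already present; 6 new (T, T, A, T, T, C)
  "AAGTTATT" → prefix "AAGTTATT" already present; 0 new (none)
  "AAGA" → prefix "AAGA" already present; 0 new (none)
  "AAGTTAACA" → prefix "AAGTTA" already present; 3 new (A, C, A)
Total nodes = 3 + 4 + 8 + 6 + 0 + 0 + 3 = 24

24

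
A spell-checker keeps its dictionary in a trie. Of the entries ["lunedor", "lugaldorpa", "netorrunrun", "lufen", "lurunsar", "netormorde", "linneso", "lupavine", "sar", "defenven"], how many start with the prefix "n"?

2

Filter for entries beginning with "n":
Words under "n": netormorde, netorrunrun
Count: 2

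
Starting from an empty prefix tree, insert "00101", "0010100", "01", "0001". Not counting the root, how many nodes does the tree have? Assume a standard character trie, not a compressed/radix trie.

10

Trace insertions, counting only characters that open a new branch:
  "00101" → 5 new (0, 0, 1, 0, 1)
  "0010100" → prefix "00101" already present; 2 new (0, 0)
  "01" → prefix "0" already present; 1 new (1)
  "0001" → prefix "00" already present; 2 new (0, 1)
Total nodes = 5 + 2 + 1 + 2 = 10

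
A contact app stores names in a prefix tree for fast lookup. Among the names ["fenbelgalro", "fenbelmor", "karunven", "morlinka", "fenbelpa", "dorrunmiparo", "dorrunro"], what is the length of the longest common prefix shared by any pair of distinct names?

Equivalently: take the maximum, over all pairs, of their longest common prefix length.
e.g. "dorrunmiparo" and "dorrunro" share the prefix "dorrun" of length 6; no pair shares a longer one.
Longest shared-prefix length: 6

6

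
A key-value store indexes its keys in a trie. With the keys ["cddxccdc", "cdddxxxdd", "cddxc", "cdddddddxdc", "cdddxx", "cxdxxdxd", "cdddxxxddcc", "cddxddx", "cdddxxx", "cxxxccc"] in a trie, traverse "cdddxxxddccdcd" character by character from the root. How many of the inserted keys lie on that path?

4

Traverse "cdddxxxddccdcd" character by character; count nodes along the way that are marked as word ends.
Prefixes of the query that are stored words: "cdddxx", "cdddxxx", "cdddxxxdd", "cdddxxxddcc"
Count: 4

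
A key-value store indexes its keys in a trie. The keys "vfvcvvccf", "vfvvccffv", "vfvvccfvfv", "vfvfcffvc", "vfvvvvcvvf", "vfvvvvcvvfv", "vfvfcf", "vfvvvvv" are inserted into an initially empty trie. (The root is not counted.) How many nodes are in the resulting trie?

For each word, the new-node count is its length minus the longest prefix already in the trie:
  "vfvcvvccf" → 9 new (v, f, v, c, v, v, c, c, f)
  "vfvvccffv" → prefix "vfv" already present; 6 new (v, c, c, f, f, v)
  "vfvvccfvfv" → prefix "vfvvccf" already present; 3 new (v, f, v)
  "vfvfcffvc" → prefix "vfv" already present; 6 new (f, c, f, f, v, c)
  "vfvvvvcvvf" → prefix "vfvv" already present; 6 new (v, v, c, v, v, f)
  "vfvvvvcvvfv" → prefix "vfvvvvcvvf" already present; 1 new (v)
  "vfvfcf" → prefix "vfvfcf" already present; 0 new (none)
  "vfvvvvv" → prefix "vfvvvv" already present; 1 new (v)
Total nodes = 9 + 6 + 3 + 6 + 6 + 1 + 0 + 1 = 32

32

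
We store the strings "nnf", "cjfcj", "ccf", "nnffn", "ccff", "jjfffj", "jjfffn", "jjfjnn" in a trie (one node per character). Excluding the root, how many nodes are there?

For each word, the new-node count is its length minus the longest prefix already in the trie:
  "nnf" → 3 new (n, n, f)
  "cjfcj" → 5 new (c, j, f, c, j)
  "ccf" → prefix "c" already present; 2 new (c, f)
  "nnffn" → prefix "nnf" already present; 2 new (f, n)
  "ccff" → prefix "ccf" already present; 1 new (f)
  "jjfffj" → 6 new (j, j, f, f, f, j)
  "jjfffn" → prefix "jjfff" already present; 1 new (n)
  "jjfjnn" → prefix "jjf" already present; 3 new (j, n, n)
Total nodes = 3 + 5 + 2 + 2 + 1 + 6 + 1 + 3 = 23

23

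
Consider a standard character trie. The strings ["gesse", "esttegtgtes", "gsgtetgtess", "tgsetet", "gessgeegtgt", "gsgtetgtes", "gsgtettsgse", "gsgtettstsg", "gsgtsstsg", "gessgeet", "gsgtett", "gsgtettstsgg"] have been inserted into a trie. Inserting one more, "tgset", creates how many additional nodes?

0

Every character of "tgset" already lies on an existing path (it is a prefix of some stored word).
No new nodes are needed: 0.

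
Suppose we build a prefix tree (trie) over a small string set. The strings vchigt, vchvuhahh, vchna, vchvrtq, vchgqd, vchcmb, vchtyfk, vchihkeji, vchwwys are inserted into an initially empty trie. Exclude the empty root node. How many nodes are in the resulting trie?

Trace insertions, counting only characters that open a new branch:
  "vchigt" → 6 new (v, c, h, i, g, t)
  "vchvuhahh" → prefix "vch" already present; 6 new (v, u, h, a, h, h)
  "vchna" → prefix "vch" already present; 2 new (n, a)
  "vchvrtq" → prefix "vchv" already present; 3 new (r, t, q)
  "vchgqd" → prefix "vch" already present; 3 new (g, q, d)
  "vchcmb" → prefix "vch" already present; 3 new (c, m, b)
  "vchtyfk" → prefix "vch" already present; 4 new (t, y, f, k)
  "vchihkeji" → prefix "vchi" already present; 5 new (h, k, e, j, i)
  "vchwwys" → prefix "vch" already present; 4 new (w, w, y, s)
Total nodes = 6 + 6 + 2 + 3 + 3 + 3 + 4 + 5 + 4 = 36

36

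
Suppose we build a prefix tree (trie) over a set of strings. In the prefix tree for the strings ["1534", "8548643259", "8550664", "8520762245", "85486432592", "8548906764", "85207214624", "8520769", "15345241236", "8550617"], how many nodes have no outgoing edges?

8

Leaves are exactly the stored words that no other stored word extends.
Those words: "15345241236", "85207214624", "8520762245", "8520769", "85486432592", "8548906764", "8550617", "8550664"
Leaf count: 8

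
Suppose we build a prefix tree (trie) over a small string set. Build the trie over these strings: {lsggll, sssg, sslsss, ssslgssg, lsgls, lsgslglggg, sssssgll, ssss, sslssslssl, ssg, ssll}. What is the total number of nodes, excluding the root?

Count nodes per top-level branch (shared prefixes stored once):
  'l'-branch (lsggll, lsgls, lsgslglggg): 15 nodes
  's'-branch (ssg, ssll, sslsss, sslssslssl, sssg, ssslgssg, ssss, sssssgll): 24 nodes
Sum: 39

39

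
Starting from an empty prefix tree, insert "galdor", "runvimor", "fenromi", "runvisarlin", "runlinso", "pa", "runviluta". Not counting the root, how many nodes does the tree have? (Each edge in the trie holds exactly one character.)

Count nodes per top-level branch (shared prefixes stored once):
  'f'-branch (fenromi): 7 nodes
  'g'-branch (galdor): 6 nodes
  'p'-branch (pa): 2 nodes
  'r'-branch (runlinso, runviluta, runvimor, runvisarlin): 23 nodes
Sum: 38

38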